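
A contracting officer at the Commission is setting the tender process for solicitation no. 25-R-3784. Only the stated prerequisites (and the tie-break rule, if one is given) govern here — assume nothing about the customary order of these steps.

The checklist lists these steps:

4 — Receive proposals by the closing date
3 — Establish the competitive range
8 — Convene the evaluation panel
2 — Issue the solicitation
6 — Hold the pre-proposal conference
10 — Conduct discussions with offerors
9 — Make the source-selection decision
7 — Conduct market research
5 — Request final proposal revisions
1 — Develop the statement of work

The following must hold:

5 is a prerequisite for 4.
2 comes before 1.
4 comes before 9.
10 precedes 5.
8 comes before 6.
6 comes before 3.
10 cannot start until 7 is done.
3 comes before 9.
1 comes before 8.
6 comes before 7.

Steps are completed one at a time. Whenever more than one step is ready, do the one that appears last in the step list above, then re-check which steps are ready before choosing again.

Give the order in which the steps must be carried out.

2 1 8 6 7 10 5 3 4 9

Only 2 has no prerequisites, so it is first.
1 needed 2, now all done → 1.
8 is the only step now ready → 8.
6 is the only step now ready → 6.
Now 7 and 3 have their prerequisites met. 7 is listed later, so 7 next.
Now 10 and 3 have their prerequisites met. 10 is listed later, so 10 next.
5 now also ready, so the ready set is {5, 3}; 5 is listed later → 5.
3 and 4 are both available; 3 is listed later → 3.
Next only 4 has its prerequisites met → 4.
9 is the only step now ready → 9.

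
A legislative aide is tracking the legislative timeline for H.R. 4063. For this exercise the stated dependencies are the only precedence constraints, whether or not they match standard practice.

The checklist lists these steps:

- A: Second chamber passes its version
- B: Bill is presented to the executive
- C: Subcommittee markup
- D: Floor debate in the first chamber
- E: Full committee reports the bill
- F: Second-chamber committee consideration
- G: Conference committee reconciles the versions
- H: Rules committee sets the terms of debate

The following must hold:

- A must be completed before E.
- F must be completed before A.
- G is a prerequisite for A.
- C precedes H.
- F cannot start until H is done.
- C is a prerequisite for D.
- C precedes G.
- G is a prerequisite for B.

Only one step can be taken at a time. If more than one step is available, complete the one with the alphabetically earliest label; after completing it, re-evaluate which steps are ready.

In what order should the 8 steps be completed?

C, D, G, B, H, F, A, E

Only C has no prerequisites, so it is first.
Now D, G and H have their prerequisites met. D has the earlier label, so D next.
Ready: G and H. G has the earlier label → G.
Ready: B and H. B has the earlier label → B.
H needed C, now all done → H.
F needed H, now all done → F.
A is the only step now ready → A.
That leaves E as the only ready step → E.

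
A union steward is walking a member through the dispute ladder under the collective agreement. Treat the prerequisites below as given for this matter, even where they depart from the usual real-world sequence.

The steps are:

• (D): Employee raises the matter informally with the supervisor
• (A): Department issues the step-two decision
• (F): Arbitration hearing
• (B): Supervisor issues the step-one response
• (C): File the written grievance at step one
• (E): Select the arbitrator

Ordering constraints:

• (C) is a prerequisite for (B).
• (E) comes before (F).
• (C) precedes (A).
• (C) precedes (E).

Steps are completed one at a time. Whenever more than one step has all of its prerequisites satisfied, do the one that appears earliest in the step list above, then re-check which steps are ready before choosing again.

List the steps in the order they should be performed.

Nothing is required for (D) and (C). (D) is listed earlier → (D) first.
Next only (C) has its prerequisites met → (C).
Ready: (A), (B) and (E). (A) is listed earlier → (A).
Ready: (B) and (E). (B) is listed earlier → (B).
(E) needed (C), now all done → (E).
(F) needed (E), now all done → (F).

(D) (C) (A) (B) (E) (F)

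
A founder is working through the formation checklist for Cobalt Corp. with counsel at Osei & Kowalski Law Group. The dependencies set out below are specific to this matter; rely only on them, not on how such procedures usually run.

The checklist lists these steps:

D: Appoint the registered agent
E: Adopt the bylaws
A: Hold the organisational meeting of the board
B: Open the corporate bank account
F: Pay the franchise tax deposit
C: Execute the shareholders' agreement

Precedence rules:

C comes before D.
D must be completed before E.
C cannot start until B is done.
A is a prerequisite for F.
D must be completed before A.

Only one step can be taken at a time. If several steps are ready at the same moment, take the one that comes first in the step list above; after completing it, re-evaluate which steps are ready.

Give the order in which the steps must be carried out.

B C D E A F

B has no prerequisites → B first.
Next only C has its prerequisites met → C.
Next only D has its prerequisites met → D.
E and A are both available; E is listed earlier → E.
That leaves A as the only ready step → A.
Next only F has its prerequisites met → F.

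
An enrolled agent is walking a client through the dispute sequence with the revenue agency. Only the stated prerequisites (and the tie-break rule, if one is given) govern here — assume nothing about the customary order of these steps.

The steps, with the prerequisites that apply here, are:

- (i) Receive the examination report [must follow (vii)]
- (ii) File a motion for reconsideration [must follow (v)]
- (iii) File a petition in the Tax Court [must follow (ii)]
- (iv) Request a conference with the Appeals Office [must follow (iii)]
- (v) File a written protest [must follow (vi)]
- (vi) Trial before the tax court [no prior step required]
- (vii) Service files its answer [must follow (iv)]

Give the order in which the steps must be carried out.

(vi) is the only step with nothing outstanding, so it goes first.
(v) is the only step now ready → (v).
Next only (ii) has its prerequisites met → (ii).
(iii) is the only step now ready → (iii).
(iv) is the only step now ready → (iv).
That leaves (vii) as the only ready step → (vii).
(i) is the only step now ready → (i).

(vi), (v), (ii), (iii), (iv), (vii), (i)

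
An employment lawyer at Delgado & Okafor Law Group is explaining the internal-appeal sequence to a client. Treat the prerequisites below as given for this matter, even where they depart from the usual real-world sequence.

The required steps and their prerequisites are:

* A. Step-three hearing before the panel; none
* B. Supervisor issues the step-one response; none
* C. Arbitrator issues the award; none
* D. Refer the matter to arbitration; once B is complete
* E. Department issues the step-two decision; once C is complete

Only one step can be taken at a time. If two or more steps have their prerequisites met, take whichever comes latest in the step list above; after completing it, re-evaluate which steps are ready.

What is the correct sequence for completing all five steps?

C, E, B, D, A

C, B and A have no prerequisites; C is listed later, so C is first.
E now also ready, so the ready set is {E, B, A}; E is listed later → E.
Now B and A have their prerequisites met. B is listed later, so B next.
D and A are both available; D is listed later → D.
That leaves A as the only ready step → A.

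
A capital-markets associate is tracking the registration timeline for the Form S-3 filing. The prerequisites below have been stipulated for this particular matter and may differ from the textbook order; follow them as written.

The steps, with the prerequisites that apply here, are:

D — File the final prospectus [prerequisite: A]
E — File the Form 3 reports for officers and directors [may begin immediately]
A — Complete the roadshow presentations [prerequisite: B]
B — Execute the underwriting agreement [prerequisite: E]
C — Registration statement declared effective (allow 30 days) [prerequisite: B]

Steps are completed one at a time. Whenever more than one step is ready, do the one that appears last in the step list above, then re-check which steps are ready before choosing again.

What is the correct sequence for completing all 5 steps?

Only E has no prerequisites, so it is first.
B is the only step now ready → B.
C and A are both available; C is listed later → C.
A needed B, now all done → A.
Next only D has its prerequisites met → D.

E, B, C, A, D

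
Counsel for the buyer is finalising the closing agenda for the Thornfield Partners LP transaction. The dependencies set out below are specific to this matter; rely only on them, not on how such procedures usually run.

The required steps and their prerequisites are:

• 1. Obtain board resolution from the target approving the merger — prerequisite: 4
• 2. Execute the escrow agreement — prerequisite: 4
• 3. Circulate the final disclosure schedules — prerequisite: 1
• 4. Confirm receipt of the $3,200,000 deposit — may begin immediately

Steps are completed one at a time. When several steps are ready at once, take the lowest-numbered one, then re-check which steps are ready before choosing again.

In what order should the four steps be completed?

4 → 1 → 2 → 3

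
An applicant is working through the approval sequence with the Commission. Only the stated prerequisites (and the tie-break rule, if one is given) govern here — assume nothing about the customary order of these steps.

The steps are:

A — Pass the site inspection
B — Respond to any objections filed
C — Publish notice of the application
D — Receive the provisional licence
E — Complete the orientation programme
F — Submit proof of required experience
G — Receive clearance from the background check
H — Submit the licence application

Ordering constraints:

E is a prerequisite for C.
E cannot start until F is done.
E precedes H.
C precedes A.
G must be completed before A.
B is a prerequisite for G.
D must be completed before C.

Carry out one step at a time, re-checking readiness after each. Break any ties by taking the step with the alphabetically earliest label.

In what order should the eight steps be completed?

Nothing is required for B, D and F. B has the earlier label → B first.
Now D, F and G have their prerequisites met. D has the earlier label, so D next.
Now F and G have their prerequisites met. F has the earlier label, so F next.
E now also ready, so the ready set is {E, G}; E has the earlier label → E.
Ready: C, G and H. C has the earlier label → C.
Now G and H have their prerequisites met. G has the earlier label, so G next.
A now also ready, so the ready set is {A, H}; A has the earlier label → A.
H is the only step now ready → H.

B D F E C G A H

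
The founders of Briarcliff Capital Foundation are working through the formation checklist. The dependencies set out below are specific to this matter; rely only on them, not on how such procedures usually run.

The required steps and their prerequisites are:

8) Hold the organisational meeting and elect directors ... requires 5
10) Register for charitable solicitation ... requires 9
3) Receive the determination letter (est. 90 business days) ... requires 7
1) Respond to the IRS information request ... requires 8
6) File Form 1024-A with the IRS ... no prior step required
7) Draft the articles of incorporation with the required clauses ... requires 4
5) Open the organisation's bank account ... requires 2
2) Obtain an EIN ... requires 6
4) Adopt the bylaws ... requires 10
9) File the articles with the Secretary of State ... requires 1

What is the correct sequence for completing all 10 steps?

Only 6 has no prerequisites, so it is first.
2 needed 6, now all done → 2.
Next only 5 has its prerequisites met → 5.
8 needed 5, now all done → 8.
1 needed 8, now all done → 1.
That leaves 9 as the only ready step → 9.
Next only 10 has its prerequisites met → 10.
4 is the only step now ready → 4.
7 needed 4, now all done → 7.
Next only 3 has its prerequisites met → 3.

6 2 5 8 1 9 10 4 7 3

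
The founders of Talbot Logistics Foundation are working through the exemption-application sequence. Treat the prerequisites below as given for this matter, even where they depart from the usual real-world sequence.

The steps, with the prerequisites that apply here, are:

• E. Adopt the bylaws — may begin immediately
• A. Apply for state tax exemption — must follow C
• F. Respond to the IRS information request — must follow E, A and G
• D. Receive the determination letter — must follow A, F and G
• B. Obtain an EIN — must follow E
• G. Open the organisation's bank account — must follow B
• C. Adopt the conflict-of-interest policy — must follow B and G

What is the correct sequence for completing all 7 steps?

E → B → G → C → A → F → D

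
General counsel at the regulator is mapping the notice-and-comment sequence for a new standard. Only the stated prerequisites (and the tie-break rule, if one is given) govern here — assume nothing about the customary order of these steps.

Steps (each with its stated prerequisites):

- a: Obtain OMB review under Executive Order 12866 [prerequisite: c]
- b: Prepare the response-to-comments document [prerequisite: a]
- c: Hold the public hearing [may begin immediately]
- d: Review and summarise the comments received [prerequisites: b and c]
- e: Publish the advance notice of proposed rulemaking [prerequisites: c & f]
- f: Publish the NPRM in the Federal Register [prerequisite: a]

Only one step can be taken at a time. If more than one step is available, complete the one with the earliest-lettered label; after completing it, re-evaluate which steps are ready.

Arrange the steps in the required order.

c → a → b → d → f → e

c is the only step with nothing outstanding, so it goes first.
That leaves a as the only ready step → a.
b and f are both available; b has the earlier label → b.
d now also ready, so the ready set is {d, f}; d has the earlier label → d.
f needed a, now all done → f.
e is the only step now ready → e.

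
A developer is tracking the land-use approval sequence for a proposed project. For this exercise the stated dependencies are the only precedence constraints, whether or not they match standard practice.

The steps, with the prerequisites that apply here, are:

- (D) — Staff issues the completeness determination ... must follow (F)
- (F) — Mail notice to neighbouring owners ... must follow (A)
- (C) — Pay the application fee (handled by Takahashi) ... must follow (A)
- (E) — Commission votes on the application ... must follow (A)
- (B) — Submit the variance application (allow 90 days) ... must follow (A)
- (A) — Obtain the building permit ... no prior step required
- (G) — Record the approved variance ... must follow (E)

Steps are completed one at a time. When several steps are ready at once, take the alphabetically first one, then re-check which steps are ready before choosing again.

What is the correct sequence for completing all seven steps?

(A), (B), (C), (E), (F), (D), (G)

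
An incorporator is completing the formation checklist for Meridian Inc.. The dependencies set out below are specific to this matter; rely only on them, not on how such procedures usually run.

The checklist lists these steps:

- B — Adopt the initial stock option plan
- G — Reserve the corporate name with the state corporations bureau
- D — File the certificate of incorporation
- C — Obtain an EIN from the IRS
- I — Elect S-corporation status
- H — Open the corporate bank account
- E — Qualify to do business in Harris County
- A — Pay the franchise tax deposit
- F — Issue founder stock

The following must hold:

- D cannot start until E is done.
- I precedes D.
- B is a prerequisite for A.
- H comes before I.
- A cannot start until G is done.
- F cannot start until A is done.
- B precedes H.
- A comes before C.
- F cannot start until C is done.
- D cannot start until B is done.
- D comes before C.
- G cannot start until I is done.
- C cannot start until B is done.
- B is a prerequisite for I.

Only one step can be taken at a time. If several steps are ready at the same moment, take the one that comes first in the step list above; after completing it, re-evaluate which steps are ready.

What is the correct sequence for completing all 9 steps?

B, H, I, G, E, D, A, C, F

B and E have no prerequisites; B is listed earlier, so B is first.
H now also ready, so the ready set is {H, E}; H is listed earlier → H.
I now also ready, so the ready set is {I, E}; I is listed earlier → I.
G now also ready, so the ready set is {G, E}; G is listed earlier → G.
E and A are both available; E is listed earlier → E.
D now also ready, so the ready set is {D, A}; D is listed earlier → D.
A needed B and G, now all done → A.
C is the only step now ready → C.
F needed C and A, now all done → F.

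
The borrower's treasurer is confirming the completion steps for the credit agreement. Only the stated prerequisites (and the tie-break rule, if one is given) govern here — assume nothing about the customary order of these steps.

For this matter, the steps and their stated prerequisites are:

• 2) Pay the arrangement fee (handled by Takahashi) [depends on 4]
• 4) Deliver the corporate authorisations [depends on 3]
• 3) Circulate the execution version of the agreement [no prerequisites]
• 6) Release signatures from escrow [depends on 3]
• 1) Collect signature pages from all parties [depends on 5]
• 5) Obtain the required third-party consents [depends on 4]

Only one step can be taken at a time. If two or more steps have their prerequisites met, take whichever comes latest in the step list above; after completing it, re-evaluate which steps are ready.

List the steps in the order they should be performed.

3 6 4 5 1 2

3 has no prerequisites → 3 first.
6 and 4 are both available; 6 is listed later → 6.
4 is the only step now ready → 4.
5 and 2 are both available; 5 is listed later → 5.
Now 1 and 2 have their prerequisites met. 1 is listed later, so 1 next.
2 needed 4, now all done → 2.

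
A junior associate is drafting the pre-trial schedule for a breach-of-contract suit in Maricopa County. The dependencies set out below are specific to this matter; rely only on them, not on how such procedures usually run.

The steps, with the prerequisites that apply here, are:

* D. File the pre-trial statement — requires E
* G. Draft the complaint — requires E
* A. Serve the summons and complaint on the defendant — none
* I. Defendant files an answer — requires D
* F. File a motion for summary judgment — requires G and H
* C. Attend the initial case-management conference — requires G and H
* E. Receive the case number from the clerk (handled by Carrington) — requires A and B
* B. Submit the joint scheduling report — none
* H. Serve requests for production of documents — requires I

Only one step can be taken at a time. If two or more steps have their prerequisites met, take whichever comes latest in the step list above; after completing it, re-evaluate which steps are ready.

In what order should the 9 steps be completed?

B → A → E → G → D → I → H → C → F

B and A have no prerequisites; B is listed later, so B is first.
That leaves A as the only ready step → A.
E needed B and A, now all done → E.
Now G and D have their prerequisites met. G is listed later, so G next.
That leaves D as the only ready step → D.
That leaves I as the only ready step → I.
H is the only step now ready → H.
C and F are both available; C is listed later → C.
F needed H and G, now all done → F.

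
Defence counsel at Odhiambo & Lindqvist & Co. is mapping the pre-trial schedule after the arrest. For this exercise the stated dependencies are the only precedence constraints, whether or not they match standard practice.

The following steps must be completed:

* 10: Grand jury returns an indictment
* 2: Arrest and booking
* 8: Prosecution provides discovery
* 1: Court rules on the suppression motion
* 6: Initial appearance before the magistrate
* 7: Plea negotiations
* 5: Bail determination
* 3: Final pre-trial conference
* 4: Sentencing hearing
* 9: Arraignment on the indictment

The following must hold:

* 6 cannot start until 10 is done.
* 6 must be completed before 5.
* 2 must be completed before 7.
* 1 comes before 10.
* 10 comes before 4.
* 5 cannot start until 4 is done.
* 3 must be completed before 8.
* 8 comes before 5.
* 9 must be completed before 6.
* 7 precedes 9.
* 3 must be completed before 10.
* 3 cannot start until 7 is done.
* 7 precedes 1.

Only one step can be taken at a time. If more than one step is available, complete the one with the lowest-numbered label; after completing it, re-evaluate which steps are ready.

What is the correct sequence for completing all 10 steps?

2, 7, 1, 3, 8, 9, 10, 4, 6, 5

2 is the only step with nothing outstanding, so it goes first.
7 is the only step now ready → 7.
1, 3 and 9 are all available; 1 has the earlier label → 1.
Ready: 3 and 9. 3 has the earlier label → 3.
8 and 10 now also ready, so the ready set is {8, 9, 10}; 8 has the earlier label → 8.
Ready: 9 and 10. 9 has the earlier label → 9.
10 is the only step now ready → 10.
4 and 6 are both available; 4 has the earlier label → 4.
That leaves 6 as the only ready step → 6.
That leaves 5 as the only ready step → 5.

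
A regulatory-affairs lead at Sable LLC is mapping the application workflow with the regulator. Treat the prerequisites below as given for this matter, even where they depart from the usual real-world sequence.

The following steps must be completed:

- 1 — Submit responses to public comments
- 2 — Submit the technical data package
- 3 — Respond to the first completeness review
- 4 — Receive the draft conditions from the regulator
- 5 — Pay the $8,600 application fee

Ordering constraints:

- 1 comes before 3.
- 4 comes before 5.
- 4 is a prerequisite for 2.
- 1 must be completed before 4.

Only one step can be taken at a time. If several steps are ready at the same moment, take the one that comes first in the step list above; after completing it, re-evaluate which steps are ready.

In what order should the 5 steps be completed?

1 has no prerequisites → 1 first.
Now 3 and 4 have their prerequisites met. 3 is listed earlier, so 3 next.
4 needed 1, now all done → 4.
Ready: 2 and 5. 2 is listed earlier → 2.
That leaves 5 as the only ready step → 5.

1, 3, 4, 2, 5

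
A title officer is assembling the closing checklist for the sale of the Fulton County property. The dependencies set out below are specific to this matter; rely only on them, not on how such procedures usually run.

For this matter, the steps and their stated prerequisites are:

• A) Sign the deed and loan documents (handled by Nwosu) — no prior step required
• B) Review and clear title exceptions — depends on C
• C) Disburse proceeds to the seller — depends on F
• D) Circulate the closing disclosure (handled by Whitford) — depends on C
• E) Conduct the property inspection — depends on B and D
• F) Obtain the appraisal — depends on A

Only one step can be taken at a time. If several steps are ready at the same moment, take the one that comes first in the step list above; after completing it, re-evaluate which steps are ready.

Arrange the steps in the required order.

A F C B D E

A has no prerequisites → A first.
F needed A, now all done → F.
C is the only step now ready → C.
B and D are both available; B is listed earlier → B.
Next only D has its prerequisites met → D.
E is the only step now ready → E.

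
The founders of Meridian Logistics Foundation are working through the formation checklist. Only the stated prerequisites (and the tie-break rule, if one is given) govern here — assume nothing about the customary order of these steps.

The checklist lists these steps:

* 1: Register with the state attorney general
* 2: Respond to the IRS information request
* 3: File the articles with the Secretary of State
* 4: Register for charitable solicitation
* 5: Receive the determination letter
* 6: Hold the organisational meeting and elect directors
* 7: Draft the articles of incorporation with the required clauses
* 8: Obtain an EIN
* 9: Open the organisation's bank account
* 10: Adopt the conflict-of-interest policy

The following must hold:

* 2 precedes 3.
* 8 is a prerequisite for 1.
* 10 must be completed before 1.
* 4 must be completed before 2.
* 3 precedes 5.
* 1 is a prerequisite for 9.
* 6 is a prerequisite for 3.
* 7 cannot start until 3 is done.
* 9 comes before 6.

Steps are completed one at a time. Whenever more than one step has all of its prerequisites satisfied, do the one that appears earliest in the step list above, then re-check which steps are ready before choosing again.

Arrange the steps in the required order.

Nothing is required for 4, 8 and 10. 4 is listed earlier → 4 first.
2 now also ready, so the ready set is {2, 8, 10}; 2 is listed earlier → 2.
Ready: 8 and 10. 8 is listed earlier → 8.
That leaves 10 as the only ready step → 10.
1 needed 8 and 10, now all done → 1.
9 needed 1, now all done → 9.
Next only 6 has its prerequisites met → 6.
3 needed 2 and 6, now all done → 3.
Now 5 and 7 have their prerequisites met. 5 is listed earlier, so 5 next.
7 needed 3, now all done → 7.

4 2 8 10 1 9 6 3 5 7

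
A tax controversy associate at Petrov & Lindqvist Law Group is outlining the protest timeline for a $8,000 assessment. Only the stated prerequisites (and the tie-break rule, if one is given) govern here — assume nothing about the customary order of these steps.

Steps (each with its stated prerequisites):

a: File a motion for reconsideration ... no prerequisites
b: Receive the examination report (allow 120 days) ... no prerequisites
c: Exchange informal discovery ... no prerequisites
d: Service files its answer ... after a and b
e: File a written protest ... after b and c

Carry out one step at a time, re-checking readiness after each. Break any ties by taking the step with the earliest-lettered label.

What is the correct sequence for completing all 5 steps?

a → b → c → d → e

a, b and c have no prerequisites; a has the earlier label, so a is first.
Ready: b and c. b has the earlier label → b.
d now also ready, so the ready set is {c, d}; c has the earlier label → c.
e now also ready, so the ready set is {d, e}; d has the earlier label → d.
That leaves e as the only ready step → e.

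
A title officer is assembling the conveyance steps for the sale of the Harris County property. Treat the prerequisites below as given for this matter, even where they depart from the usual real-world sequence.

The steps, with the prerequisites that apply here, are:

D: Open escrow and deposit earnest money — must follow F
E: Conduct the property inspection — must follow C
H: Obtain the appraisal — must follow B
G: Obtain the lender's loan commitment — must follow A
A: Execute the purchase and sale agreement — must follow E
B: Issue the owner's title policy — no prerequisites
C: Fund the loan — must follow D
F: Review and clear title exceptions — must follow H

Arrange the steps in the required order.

B is the only step with nothing outstanding, so it goes first.
H needed B, now all done → H.
F needed H, now all done → F.
D is the only step now ready → D.
Next only C has its prerequisites met → C.
E needed C, now all done → E.
A needed E, now all done → A.
That leaves G as the only ready step → G.

B H F D C E A G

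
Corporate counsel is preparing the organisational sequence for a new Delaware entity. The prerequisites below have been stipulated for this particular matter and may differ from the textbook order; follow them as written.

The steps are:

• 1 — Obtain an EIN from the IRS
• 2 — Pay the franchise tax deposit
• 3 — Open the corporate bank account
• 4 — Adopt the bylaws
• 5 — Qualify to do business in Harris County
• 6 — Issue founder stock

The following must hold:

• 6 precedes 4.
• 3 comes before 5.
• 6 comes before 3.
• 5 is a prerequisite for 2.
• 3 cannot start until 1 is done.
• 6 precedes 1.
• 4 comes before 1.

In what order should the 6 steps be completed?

6 is the only step with nothing outstanding, so it goes first.
That leaves 4 as the only ready step → 4.
Next only 1 has its prerequisites met → 1.
3 is the only step now ready → 3.
5 needed 3, now all done → 5.
2 is the only step now ready → 2.

6 → 4 → 1 → 3 → 5 → 2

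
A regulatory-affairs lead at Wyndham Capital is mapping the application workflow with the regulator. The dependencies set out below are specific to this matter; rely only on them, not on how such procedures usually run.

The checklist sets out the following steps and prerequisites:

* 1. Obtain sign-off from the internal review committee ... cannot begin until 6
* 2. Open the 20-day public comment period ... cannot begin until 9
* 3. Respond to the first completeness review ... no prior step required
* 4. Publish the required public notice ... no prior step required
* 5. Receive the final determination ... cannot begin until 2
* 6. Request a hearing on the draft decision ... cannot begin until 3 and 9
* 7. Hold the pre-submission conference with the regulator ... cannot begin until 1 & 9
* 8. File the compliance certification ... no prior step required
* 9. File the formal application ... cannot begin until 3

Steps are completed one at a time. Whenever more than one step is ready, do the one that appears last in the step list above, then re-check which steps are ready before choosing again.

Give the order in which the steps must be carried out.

8, 4 and 3 have no prerequisites; 8 is listed later, so 8 is first.
4 and 3 are both available; 4 is listed later → 4.
That leaves 3 as the only ready step → 3.
That leaves 9 as the only ready step → 9.
Now 6 and 2 have their prerequisites met. 6 is listed later, so 6 next.
Ready: 2 and 1. 2 is listed later → 2.
5 now also ready, so the ready set is {5, 1}; 5 is listed later → 5.
1 needed 6, now all done → 1.
Next only 7 has its prerequisites met → 7.

8, 4, 3, 9, 6, 2, 5, 1, 7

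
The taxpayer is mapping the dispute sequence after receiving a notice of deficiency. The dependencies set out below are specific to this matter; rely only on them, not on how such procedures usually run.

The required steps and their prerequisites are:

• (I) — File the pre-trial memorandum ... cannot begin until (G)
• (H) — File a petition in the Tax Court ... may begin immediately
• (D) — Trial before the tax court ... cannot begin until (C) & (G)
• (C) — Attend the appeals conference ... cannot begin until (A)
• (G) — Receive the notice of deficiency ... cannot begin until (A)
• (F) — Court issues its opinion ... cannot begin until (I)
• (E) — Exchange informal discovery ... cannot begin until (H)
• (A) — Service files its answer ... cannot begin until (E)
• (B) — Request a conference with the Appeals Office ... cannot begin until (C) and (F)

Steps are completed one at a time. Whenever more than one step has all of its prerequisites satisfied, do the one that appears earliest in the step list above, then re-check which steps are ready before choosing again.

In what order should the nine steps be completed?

(H) has no prerequisites → (H) first.
That leaves (E) as the only ready step → (E).
Next only (A) has its prerequisites met → (A).
Now (C) and (G) have their prerequisites met. (C) is listed earlier, so (C) next.
(G) is the only step now ready → (G).
Now (I) and (D) have their prerequisites met. (I) is listed earlier, so (I) next.
(F) now also ready, so the ready set is {(D), (F)}; (D) is listed earlier → (D).
That leaves (F) as the only ready step → (F).
(B) is the only step now ready → (B).

(H), (E), (A), (C), (G), (I), (D), (F), (B)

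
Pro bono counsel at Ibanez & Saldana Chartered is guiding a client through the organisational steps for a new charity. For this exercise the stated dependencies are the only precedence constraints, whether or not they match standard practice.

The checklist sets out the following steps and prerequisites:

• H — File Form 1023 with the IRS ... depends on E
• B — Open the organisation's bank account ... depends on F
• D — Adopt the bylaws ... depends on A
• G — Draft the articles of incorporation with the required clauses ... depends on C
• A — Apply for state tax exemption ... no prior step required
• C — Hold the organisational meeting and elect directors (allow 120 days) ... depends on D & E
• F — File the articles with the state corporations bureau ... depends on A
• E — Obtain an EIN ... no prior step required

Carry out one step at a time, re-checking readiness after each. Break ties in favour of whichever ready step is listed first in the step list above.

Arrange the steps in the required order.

A and E have no prerequisites; A is listed earlier, so A is first.
Ready: D, F and E. D is listed earlier → D.
Ready: F and E. F is listed earlier → F.
Ready: B and E. B is listed earlier → B.
That leaves E as the only ready step → E.
H and C are both available; H is listed earlier → H.
C needed D and E, now all done → C.
G needed C, now all done → G.

A, D, F, B, E, H, C, G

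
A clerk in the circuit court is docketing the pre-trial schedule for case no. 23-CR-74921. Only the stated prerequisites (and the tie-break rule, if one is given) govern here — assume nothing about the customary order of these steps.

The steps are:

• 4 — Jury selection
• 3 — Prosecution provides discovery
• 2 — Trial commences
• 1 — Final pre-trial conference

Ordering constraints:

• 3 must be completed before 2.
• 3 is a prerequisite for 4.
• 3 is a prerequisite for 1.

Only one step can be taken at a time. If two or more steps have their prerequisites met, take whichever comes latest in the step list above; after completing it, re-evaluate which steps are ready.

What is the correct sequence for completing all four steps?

3 has no prerequisites → 3 first.
1, 2 and 4 are all available; 1 is listed later → 1.
2 and 4 are both available; 2 is listed later → 2.
4 needed 3, now all done → 4.

3 1 2 4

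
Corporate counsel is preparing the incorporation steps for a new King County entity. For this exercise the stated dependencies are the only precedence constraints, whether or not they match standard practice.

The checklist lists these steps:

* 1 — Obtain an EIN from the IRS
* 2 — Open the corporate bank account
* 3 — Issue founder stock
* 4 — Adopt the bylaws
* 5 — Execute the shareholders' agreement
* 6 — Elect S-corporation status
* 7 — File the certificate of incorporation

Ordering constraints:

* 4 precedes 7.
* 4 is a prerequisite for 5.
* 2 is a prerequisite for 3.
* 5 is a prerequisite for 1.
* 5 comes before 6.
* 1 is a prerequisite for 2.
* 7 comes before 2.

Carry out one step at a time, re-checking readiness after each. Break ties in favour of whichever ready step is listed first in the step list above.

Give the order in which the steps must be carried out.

4 5 1 6 7 2 3

Only 4 has no prerequisites, so it is first.
5 and 7 are both available; 5 is listed earlier → 5.
Ready: 1, 6 and 7. 1 is listed earlier → 1.
Now 6 and 7 have their prerequisites met. 6 is listed earlier, so 6 next.
That leaves 7 as the only ready step → 7.
2 is the only step now ready → 2.
3 is the only step now ready → 3.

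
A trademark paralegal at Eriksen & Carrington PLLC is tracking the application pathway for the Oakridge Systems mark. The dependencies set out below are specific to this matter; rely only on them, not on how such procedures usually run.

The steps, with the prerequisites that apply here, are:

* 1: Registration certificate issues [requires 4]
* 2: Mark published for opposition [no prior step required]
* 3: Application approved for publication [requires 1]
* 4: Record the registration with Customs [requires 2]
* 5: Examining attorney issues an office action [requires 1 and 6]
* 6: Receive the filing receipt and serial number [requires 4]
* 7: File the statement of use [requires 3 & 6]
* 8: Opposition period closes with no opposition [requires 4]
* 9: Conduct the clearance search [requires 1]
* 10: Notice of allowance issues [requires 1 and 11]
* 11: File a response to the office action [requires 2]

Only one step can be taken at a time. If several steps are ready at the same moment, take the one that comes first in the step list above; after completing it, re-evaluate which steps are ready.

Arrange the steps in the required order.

2 4 1 3 6 5 7 8 9 11 10

2 has no prerequisites → 2 first.
Ready: 4 and 11. 4 is listed earlier → 4.
Ready: 1, 6, 8 and 11. 1 is listed earlier → 1.
Ready: 3, 6, 8, 9 and 11. 3 is listed earlier → 3.
6, 8, 9 and 11 are all available; 6 is listed earlier → 6.
5 and 7 now also ready, so the ready set is {5, 7, 8, 9, 11}; 5 is listed earlier → 5.
Now 7, 8, 9 and 11 have their prerequisites met. 7 is listed earlier, so 7 next.
Ready: 8, 9 and 11. 8 is listed earlier → 8.
Ready: 9 and 11. 9 is listed earlier → 9.
That leaves 11 as the only ready step → 11.
10 needed 1 and 11, now all done → 10.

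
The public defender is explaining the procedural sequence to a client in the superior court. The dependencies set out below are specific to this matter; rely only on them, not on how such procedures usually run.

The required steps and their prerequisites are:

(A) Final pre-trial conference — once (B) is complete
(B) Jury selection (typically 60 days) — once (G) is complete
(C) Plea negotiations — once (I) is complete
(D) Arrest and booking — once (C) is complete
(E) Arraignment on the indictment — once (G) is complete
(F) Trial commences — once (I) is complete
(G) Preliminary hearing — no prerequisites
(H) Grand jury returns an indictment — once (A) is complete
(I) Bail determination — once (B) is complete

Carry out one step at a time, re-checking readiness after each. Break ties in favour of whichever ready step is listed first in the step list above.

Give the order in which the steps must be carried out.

(G) → (B) → (A) → (E) → (H) → (I) → (C) → (D) → (F)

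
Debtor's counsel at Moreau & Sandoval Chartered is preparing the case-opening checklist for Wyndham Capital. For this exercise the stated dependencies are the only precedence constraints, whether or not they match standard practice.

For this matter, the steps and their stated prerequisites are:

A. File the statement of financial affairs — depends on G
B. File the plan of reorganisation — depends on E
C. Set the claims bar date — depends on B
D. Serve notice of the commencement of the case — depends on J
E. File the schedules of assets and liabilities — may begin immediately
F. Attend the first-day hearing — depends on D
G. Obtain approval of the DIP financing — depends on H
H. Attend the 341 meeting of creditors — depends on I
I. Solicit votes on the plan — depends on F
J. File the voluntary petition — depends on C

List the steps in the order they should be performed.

E is the only step with nothing outstanding, so it goes first.
B needed E, now all done → B.
C needed B, now all done → C.
That leaves J as the only ready step → J.
D needed J, now all done → D.
F needed D, now all done → F.
I needed F, now all done → I.
Next only H has its prerequisites met → H.
Next only G has its prerequisites met → G.
That leaves A as the only ready step → A.

E, B, C, J, D, F, I, H, G, A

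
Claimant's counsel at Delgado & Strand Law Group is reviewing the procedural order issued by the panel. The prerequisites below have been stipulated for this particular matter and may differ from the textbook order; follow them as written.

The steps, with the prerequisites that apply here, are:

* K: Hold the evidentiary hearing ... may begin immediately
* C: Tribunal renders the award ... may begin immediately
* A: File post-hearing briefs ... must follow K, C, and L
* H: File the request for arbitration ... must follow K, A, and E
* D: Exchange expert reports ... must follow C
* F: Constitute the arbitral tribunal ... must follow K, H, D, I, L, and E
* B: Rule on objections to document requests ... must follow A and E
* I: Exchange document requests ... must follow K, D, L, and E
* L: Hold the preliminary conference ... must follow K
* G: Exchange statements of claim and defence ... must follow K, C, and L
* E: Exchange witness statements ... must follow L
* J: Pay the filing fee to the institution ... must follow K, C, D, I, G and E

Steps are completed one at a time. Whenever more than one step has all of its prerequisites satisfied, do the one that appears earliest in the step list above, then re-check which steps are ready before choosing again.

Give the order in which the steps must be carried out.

K, C, D, L, A, G, E, H, B, I, F, J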